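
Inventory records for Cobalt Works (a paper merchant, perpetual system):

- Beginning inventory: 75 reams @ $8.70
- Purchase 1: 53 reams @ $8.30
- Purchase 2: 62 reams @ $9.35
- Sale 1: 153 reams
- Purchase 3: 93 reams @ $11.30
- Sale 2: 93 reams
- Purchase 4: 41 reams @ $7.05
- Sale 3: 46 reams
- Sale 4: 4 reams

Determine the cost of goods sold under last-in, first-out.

COGS = $2,768.45

Sale 1 (153) [LIFO — newest first]: 62 @ $9.35 + 53 @ $8.30 + 38 @ $8.70 = $1,350.20
Sale 2 (93) [LIFO — newest first]: 93 @ $11.30 = $1,050.90
Sale 3 (46) [LIFO — newest first]: 41 @ $7.05 + 5 @ $8.70 = $332.55
Sale 4 (4) [LIFO — newest first]: 4 @ $8.70 = $34.80
Total COGS = $1,350.20 + $1,050.90 + $332.55 + $34.80 = $2,768.45
Ending inventory: 28 @ $8.70 = $243.60
Check: goods available $3,012.05 = COGS $2,768.45 + ending $243.60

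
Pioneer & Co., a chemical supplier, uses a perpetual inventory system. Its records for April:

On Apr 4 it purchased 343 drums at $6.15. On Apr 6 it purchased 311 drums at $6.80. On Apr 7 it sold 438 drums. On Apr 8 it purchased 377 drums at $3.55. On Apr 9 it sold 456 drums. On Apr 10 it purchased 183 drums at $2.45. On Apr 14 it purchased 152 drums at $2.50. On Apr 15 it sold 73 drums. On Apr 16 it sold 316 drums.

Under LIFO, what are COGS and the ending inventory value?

COGS = $5,880.50; ending inventory = $510.45

Apr 7, 438 sold [LIFO — newest first]: 311 @ $6.80 + 127 @ $6.15 = $2,895.85
Apr 9, 456 sold [LIFO — newest first]: 377 @ $3.55 + 79 @ $6.15 = $1,824.20
Apr 15, 73 sold [LIFO — newest first]: 73 @ $2.50 = $182.50
Apr 16, 316 sold [LIFO — newest first]: 79 @ $2.50 + 183 @ $2.45 + 54 @ $6.15 = $977.95
Total COGS = $2,895.85 + $1,824.20 + $182.50 + $977.95 = $5,880.50
Ending inventory: 83 @ $6.15 = $510.45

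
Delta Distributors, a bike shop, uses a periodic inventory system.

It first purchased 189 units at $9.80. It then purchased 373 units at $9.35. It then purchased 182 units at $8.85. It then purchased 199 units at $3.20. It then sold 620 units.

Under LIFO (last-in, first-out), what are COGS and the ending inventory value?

Sale 1 (620) [LIFO — newest first]: 199 @ $3.20 + 182 @ $8.85 + 239 @ $9.35 = $4,482.15
Ending inventory: 189 @ $9.80 + 134 @ $9.35 = $3,105.10

COGS = $4,482.15; ending inventory = $3,105.10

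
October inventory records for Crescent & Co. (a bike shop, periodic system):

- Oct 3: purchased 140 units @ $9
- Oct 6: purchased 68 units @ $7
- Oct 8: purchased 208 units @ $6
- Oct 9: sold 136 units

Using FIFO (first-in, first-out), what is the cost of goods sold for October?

Oct 9, 136 sold [FIFO — oldest first]: 136 @ $9 = $1,224
Ending inventory: 4 @ $9 + 68 @ $7 + 208 @ $6 = $1,760

COGS = $1,224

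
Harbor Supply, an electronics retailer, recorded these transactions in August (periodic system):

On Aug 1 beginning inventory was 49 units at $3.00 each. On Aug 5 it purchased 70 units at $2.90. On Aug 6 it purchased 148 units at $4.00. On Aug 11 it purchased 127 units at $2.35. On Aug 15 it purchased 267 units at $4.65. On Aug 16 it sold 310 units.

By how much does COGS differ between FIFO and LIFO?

$299.55

FIFO COGS: 49 @ $3.00 + 70 @ $2.90 + 148 @ $4.00 + 43 @ $2.35 = $1,043.05
LIFO COGS: 267 @ $4.65 + 43 @ $2.35 = $1,342.60
Difference = |$1,043.05 − $1,342.60| = $299.55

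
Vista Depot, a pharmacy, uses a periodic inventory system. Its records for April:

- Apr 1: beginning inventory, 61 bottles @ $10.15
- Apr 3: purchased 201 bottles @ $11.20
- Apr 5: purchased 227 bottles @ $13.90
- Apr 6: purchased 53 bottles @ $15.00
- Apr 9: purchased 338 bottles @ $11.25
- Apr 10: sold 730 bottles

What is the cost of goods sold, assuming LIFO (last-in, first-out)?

Apr 10, 730 sold [LIFO — newest first]: 338 @ $11.25 + 53 @ $15.00 + 227 @ $13.90 + 112 @ $11.20 = $9,007.20
Ending inventory: 61 @ $10.15 + 89 @ $11.20 = $1,615.95

COGS = $9,007.20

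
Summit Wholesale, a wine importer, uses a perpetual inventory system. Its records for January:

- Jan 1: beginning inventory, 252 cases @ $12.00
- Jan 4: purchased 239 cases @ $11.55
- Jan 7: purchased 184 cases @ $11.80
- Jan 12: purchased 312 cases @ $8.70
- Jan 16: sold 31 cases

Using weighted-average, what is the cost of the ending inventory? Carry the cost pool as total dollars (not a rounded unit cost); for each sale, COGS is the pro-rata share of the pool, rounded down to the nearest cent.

After Jan 1: 252 on hand, pool $3,024.00 (≈ $12.0000 each)
After Jan 4: 491 on hand, pool $5,784.45 (≈ $11.7810 each)
After Jan 7: 675 on hand, pool $7,955.65 (≈ $11.7861 each)
After Jan 12: 987 on hand, pool $10,670.05 (≈ $10.8106 each)
Jan 16, sell 31: 31/987 × $10,670.05 → $335.12
Ending inventory (cost pool remaining) = $10,334.93

Ending inventory = $10,334.93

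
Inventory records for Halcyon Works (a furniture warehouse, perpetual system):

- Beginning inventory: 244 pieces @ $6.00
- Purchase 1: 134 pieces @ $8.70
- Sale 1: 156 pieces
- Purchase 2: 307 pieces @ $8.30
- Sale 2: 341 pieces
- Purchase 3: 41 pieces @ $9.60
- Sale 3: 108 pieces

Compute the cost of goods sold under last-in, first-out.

Sale 1 (156) [LIFO — newest first]: 134 @ $8.70 + 22 @ $6.00 = $1,297.80
Sale 2 (341) [LIFO — newest first]: 307 @ $8.30 + 34 @ $6.00 = $2,752.10
Sale 3 (108) [LIFO — newest first]: 41 @ $9.60 + 67 @ $6.00 = $795.60
Total COGS = $1,297.80 + $2,752.10 + $795.60 = $4,845.50
Ending inventory: 121 @ $6.00 = $726.00

COGS = $4,845.50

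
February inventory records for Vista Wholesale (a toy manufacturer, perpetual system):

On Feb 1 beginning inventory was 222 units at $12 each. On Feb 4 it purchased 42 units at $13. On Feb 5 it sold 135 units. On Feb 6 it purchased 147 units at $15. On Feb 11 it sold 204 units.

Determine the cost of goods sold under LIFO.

Feb 5, 135 sold [LIFO — newest first]: 42 @ $13 + 93 @ $12 = $1,662
Feb 11, 204 sold [LIFO — newest first]: 147 @ $15 + 57 @ $12 = $2,889
Total COGS = $1,662 + $2,889 = $4,551
Ending inventory: 72 @ $12 = $864
Check: goods available $5,415 = COGS $4,551 + ending $864

COGS = $4,551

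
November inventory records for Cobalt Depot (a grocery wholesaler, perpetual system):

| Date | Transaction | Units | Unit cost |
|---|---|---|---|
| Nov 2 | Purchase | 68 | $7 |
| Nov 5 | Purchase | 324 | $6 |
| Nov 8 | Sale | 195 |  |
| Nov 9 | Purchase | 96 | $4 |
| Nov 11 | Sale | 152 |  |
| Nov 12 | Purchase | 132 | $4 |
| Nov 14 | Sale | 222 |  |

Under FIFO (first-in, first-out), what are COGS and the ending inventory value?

COGS = $3,128; ending inventory = $204

Nov 8, 195 sold [FIFO — oldest first]: 68 @ $7 + 127 @ $6 = $1,238
Nov 11, 152 sold [FIFO — oldest first]: 152 @ $6 = $912
Nov 14, 222 sold [FIFO — oldest first]: 45 @ $6 + 96 @ $4 + 81 @ $4 = $978
Total COGS = $1,238 + $912 + $978 = $3,128
Ending inventory: 51 @ $4 = $204
Check: goods available $3,332 = COGS $3,128 + ending $204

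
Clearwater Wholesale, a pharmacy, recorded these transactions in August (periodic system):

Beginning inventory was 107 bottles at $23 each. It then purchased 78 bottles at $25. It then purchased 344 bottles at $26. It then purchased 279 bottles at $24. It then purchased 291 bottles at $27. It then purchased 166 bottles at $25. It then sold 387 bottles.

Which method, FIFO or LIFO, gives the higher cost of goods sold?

LIFO

FIFO COGS: 107 @ $23 + 78 @ $25 + 202 @ $26 = $9,663
LIFO COGS: 166 @ $25 + 221 @ $27 = $10,117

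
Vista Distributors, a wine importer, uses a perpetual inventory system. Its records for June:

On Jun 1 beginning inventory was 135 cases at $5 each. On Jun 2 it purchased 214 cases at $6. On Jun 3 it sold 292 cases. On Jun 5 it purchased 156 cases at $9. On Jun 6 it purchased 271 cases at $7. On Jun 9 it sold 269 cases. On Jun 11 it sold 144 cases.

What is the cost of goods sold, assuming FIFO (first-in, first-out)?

COGS = $4,763

Jun 3, 292 sold [FIFO — oldest first]: 135 @ $5 + 157 @ $6 = $1,617
Jun 9, 269 sold [FIFO — oldest first]: 57 @ $6 + 156 @ $9 + 56 @ $7 = $2,138
Jun 11, 144 sold [FIFO — oldest first]: 144 @ $7 = $1,008
Total COGS = $1,617 + $2,138 + $1,008 = $4,763
Ending inventory: 71 @ $7 = $497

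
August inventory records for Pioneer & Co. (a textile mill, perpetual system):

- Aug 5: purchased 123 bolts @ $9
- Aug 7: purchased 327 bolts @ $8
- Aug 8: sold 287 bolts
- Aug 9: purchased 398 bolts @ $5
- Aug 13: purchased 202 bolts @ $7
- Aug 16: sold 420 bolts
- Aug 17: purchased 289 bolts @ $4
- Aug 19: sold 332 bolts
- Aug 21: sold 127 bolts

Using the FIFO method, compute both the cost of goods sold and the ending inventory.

COGS = $7,591; ending inventory = $692

Aug 8, 287 sold [FIFO — oldest first]: 123 @ $9 + 164 @ $8 = $2,419
Aug 16, 420 sold [FIFO — oldest first]: 163 @ $8 + 257 @ $5 = $2,589
Aug 19, 332 sold [FIFO — oldest first]: 141 @ $5 + 191 @ $7 = $2,042
Aug 21, 127 sold [FIFO — oldest first]: 11 @ $7 + 116 @ $4 = $541
Total COGS = $2,419 + $2,589 + $2,042 + $541 = $7,591
Ending inventory: 173 @ $4 = $692
Check: goods available $8,283 = COGS $7,591 + ending $692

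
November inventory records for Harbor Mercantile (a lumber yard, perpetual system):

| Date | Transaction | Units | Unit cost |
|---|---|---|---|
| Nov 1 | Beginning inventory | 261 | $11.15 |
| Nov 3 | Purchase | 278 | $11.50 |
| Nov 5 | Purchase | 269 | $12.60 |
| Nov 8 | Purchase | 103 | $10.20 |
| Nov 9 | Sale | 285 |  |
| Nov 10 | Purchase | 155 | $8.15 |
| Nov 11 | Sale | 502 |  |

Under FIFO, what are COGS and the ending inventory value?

Nov 9, 285 sold [FIFO — oldest first]: 261 @ $11.15 + 24 @ $11.50 = $3,186.15
Nov 11, 502 sold [FIFO — oldest first]: 254 @ $11.50 + 248 @ $12.60 = $6,045.80
Total COGS = $3,186.15 + $6,045.80 = $9,231.95
Ending inventory: 21 @ $12.60 + 103 @ $10.20 + 155 @ $8.15 = $2,578.45

COGS = $9,231.95; ending inventory = $2,578.45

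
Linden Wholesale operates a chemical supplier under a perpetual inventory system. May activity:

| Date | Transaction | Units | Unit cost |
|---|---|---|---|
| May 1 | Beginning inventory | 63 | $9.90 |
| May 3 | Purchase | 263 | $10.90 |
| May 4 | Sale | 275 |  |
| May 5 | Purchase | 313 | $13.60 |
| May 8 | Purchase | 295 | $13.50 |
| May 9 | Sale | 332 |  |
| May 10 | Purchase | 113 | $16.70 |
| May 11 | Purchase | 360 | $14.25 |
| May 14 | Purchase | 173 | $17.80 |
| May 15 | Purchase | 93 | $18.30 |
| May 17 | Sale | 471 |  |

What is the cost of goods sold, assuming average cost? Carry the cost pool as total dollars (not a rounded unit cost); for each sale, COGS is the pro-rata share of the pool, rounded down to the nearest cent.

COGS = $14,509.46

After May 1: 63 on hand, pool $623.70 (≈ $9.9000 each)
After May 3: 326 on hand, pool $3,490.40 (≈ $10.7067 each)
May 4, sell 275: 275/326 × $3,490.40 → $2,944.35
After May 5: 364 on hand, pool $4,802.85 (≈ $13.1946 each)
After May 8: 659 on hand, pool $8,785.35 (≈ $13.3313 each)
May 9, sell 332: 332/659 × $8,785.35 → $4,426.00
After May 10: 440 on hand, pool $6,246.45 (≈ $14.1965 each)
After May 11: 800 on hand, pool $11,376.45 (≈ $14.2206 each)
After May 14: 973 on hand, pool $14,455.85 (≈ $14.8570 each)
After May 15: 1066 on hand, pool $16,157.75 (≈ $15.1574 each)
May 17, sell 471: 471/1066 × $16,157.75 → $7,139.11
Total COGS = $2,944.35 + $4,426.00 + $7,139.11 = $14,509.46
Ending inventory (cost pool remaining) = $9,018.64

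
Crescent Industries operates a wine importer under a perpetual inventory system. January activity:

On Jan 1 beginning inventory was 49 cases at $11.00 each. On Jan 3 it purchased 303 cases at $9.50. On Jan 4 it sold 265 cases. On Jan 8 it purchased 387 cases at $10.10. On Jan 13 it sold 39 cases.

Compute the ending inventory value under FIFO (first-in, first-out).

Ending inventory = $4,364.70

Jan 4, 265 sold [FIFO — oldest first]: 49 @ $11.00 + 216 @ $9.50 = $2,591.00
Jan 13, 39 sold [FIFO — oldest first]: 39 @ $9.50 = $370.50
Total COGS = $2,591.00 + $370.50 = $2,961.50
Ending inventory: 48 @ $9.50 + 387 @ $10.10 = $4,364.70
Check: goods available $7,326.20 = COGS $2,961.50 + ending $4,364.70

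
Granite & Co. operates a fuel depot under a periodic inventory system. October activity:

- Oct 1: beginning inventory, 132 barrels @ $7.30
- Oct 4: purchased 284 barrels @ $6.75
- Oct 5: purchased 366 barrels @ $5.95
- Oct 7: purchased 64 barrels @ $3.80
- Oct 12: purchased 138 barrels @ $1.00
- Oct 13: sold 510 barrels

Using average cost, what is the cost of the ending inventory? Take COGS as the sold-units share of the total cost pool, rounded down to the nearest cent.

Oct 13, sell 510: 510/984 × $5,439.50 → $2,819.25
Ending inventory (cost pool remaining) = $2,620.25
Check: goods available $5,439.50 = COGS $2,819.25 + ending $2,620.25

Ending inventory = $2,620.25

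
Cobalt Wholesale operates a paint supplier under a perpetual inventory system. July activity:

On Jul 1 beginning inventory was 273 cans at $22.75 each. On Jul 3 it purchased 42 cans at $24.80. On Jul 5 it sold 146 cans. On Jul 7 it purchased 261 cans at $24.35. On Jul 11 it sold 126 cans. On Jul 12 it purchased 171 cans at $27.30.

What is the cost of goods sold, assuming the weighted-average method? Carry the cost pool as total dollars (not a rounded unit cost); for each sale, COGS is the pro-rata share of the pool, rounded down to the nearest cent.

COGS = $6,363.80

After Jul 1: 273 on hand, pool $6,210.75 (≈ $22.7500 each)
After Jul 3: 315 on hand, pool $7,252.35 (≈ $23.0233 each)
Jul 5, sell 146: 146/315 × $7,252.35 → $3,361.40
After Jul 7: 430 on hand, pool $10,246.30 (≈ $23.8286 each)
Jul 11, sell 126: 126/430 × $10,246.30 → $3,002.40
After Jul 12: 475 on hand, pool $11,912.20 (≈ $25.0783 each)
Total COGS = $3,361.40 + $3,002.40 = $6,363.80
Ending inventory (cost pool remaining) = $11,912.20
Check: goods available $18,276.00 = COGS $6,363.80 + ending $11,912.20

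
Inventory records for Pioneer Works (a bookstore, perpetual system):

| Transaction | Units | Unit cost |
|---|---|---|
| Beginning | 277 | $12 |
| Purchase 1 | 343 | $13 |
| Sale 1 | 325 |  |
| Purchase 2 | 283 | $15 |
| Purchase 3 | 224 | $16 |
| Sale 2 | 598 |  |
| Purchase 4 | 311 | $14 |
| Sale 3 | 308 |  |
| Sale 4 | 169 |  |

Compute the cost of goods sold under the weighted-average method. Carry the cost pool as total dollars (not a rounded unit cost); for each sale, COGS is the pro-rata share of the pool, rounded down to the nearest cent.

After Beginning: 277 on hand, pool $3,324.00 (≈ $12.0000 each)
After Purchase 1: 620 on hand, pool $7,783.00 (≈ $12.5532 each)
Sale 1, sell 325: 325/620 × $7,783.00 → $4,079.79
After Purchase 2: 578 on hand, pool $7,948.21 (≈ $13.7512 each)
After Purchase 3: 802 on hand, pool $11,532.21 (≈ $14.3793 each)
Sale 2, sell 598: 598/802 × $11,532.21 → $8,598.82
After Purchase 4: 515 on hand, pool $7,287.39 (≈ $14.1503 each)
Sale 3, sell 308: 308/515 × $7,287.39 → $4,358.28
Sale 4, sell 169: 169/207 × $2,929.11 → $2,391.39
Total COGS = $4,079.79 + $8,598.82 + $4,358.28 + $2,391.39 = $19,428.28
Ending inventory (cost pool remaining) = $537.72
Check: goods available $19,966.00 = COGS $19,428.28 + ending $537.72

COGS = $19,428.28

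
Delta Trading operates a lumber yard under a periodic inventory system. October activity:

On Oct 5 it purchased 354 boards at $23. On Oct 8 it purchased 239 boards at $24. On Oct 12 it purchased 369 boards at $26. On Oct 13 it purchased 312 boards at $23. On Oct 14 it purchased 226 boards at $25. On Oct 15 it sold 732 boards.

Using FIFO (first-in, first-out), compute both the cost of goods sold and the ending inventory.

Oct 15, 732 sold [FIFO — oldest first]: 354 @ $23 + 239 @ $24 + 139 @ $26 = $17,492
Ending inventory: 230 @ $26 + 312 @ $23 + 226 @ $25 = $18,806
Check: goods available $36,298 = COGS $17,492 + ending $18,806

COGS = $17,492; ending inventory = $18,806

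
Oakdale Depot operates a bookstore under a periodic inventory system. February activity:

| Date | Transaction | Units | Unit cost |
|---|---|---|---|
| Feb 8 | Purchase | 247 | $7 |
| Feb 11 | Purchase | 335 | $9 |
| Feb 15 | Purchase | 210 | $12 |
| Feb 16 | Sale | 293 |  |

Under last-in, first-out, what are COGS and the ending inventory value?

COGS = $3,267; ending inventory = $3,997

Feb 16, 293 sold [LIFO — newest first]: 210 @ $12 + 83 @ $9 = $3,267
Ending inventory: 247 @ $7 + 252 @ $9 = $3,997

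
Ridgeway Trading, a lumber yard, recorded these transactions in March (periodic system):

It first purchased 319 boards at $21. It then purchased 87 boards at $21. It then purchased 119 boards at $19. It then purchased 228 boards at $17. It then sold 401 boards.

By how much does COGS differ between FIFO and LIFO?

$1,150

FIFO COGS: 319 @ $21 + 82 @ $21 = $8,421
LIFO COGS: 228 @ $17 + 119 @ $19 + 54 @ $21 = $7,271
Difference = |$8,421 − $7,271| = $1,150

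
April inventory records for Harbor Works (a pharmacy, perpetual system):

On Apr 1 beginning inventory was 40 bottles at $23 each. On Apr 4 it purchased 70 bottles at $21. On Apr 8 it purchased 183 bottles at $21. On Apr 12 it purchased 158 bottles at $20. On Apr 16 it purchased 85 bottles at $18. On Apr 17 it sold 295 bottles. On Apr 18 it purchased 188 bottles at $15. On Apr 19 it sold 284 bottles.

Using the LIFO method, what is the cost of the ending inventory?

Apr 17, 295 sold [LIFO — newest first]: 85 @ $18 + 158 @ $20 + 52 @ $21 = $5,782
Apr 19, 284 sold [LIFO — newest first]: 188 @ $15 + 96 @ $21 = $4,836
Total COGS = $5,782 + $4,836 = $10,618
Ending inventory: 40 @ $23 + 70 @ $21 + 35 @ $21 = $3,125

Ending inventory = $3,125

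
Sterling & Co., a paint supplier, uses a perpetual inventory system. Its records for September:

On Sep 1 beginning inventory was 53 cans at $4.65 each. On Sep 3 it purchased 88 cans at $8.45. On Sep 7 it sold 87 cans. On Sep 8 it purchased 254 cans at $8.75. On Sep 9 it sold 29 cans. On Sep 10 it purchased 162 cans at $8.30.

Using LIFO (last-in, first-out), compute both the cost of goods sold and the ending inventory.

COGS = $988.90; ending inventory = $3,568.25

Sep 7, 87 sold [LIFO — newest first]: 87 @ $8.45 = $735.15
Sep 9, 29 sold [LIFO — newest first]: 29 @ $8.75 = $253.75
Total COGS = $735.15 + $253.75 = $988.90
Ending inventory: 53 @ $4.65 + 1 @ $8.45 + 225 @ $8.75 + 162 @ $8.30 = $3,568.25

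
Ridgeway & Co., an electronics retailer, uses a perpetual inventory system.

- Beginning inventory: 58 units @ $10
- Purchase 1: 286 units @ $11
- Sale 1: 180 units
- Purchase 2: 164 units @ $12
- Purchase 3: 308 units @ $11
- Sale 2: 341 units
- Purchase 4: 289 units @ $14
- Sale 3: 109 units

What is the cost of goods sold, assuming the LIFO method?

COGS = $7,290

Sale 1 (180) [LIFO — newest first]: 180 @ $11 = $1,980
Sale 2 (341) [LIFO — newest first]: 308 @ $11 + 33 @ $12 = $3,784
Sale 3 (109) [LIFO — newest first]: 109 @ $14 = $1,526
Total COGS = $1,980 + $3,784 + $1,526 = $7,290
Ending inventory: 58 @ $10 + 106 @ $11 + 131 @ $12 + 180 @ $14 = $5,838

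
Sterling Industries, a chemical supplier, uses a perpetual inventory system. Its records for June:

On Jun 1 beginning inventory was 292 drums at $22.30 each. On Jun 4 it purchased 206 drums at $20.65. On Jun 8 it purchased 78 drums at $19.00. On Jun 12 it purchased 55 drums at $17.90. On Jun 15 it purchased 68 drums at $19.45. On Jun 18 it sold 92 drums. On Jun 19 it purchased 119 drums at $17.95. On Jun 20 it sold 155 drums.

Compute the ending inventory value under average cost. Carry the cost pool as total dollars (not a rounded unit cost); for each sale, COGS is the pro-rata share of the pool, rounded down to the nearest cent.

Ending inventory = $11,620.59

After Jun 1: 292 on hand, pool $6,511.60 (≈ $22.3000 each)
After Jun 4: 498 on hand, pool $10,765.50 (≈ $21.6175 each)
After Jun 8: 576 on hand, pool $12,247.50 (≈ $21.2630 each)
After Jun 12: 631 on hand, pool $13,232.00 (≈ $20.9699 each)
After Jun 15: 699 on hand, pool $14,554.60 (≈ $20.8220 each)
Jun 18, sell 92: 92/699 × $14,554.60 → $1,915.62
After Jun 19: 726 on hand, pool $14,775.03 (≈ $20.3513 each)
Jun 20, sell 155: 155/726 × $14,775.03 → $3,154.44
Total COGS = $1,915.62 + $3,154.44 = $5,070.06
Ending inventory (cost pool remaining) = $11,620.59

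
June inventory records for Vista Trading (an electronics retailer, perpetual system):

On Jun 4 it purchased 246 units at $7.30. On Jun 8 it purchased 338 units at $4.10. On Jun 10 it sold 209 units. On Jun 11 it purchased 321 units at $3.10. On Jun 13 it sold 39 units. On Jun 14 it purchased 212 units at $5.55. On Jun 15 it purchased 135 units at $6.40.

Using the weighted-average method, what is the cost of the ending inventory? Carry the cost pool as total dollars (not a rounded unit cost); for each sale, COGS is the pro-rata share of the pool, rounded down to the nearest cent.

Ending inventory = $4,908.45

After Jun 4: 246 on hand, pool $1,795.80 (≈ $7.3000 each)
After Jun 8: 584 on hand, pool $3,181.60 (≈ $5.4479 each)
Jun 10, sell 209: 209/584 × $3,181.60 → $1,138.62
After Jun 11: 696 on hand, pool $3,038.08 (≈ $4.3651 each)
Jun 13, sell 39: 39/696 × $3,038.08 → $170.23
After Jun 14: 869 on hand, pool $4,044.45 (≈ $4.6541 each)
After Jun 15: 1004 on hand, pool $4,908.45 (≈ $4.8889 each)
Total COGS = $1,138.62 + $170.23 = $1,308.85
Ending inventory (cost pool remaining) = $4,908.45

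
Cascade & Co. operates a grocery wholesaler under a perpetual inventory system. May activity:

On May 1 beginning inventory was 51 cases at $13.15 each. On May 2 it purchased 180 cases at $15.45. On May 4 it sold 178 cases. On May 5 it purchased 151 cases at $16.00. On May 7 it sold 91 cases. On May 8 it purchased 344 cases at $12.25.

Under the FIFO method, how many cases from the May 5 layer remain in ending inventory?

May 4, 178 sold [FIFO — oldest first]: 51 @ $13.15 + 127 @ $15.45 = $2,632.80
May 7, 91 sold [FIFO — oldest first]: 53 @ $15.45 + 38 @ $16.00 = $1,426.85
Total COGS = $2,632.80 + $1,426.85 = $4,059.65
Ending inventory: 113 @ $16.00 + 344 @ $12.25 = $6,022.00
Check: goods available $10,081.65 = COGS $4,059.65 + ending $6,022.00

113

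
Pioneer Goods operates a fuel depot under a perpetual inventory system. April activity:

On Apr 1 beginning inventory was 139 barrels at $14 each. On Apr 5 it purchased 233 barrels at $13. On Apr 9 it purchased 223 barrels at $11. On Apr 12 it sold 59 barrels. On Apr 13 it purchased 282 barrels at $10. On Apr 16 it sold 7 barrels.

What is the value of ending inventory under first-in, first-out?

Apr 12, 59 sold [FIFO — oldest first]: 59 @ $14 = $826
Apr 16, 7 sold [FIFO — oldest first]: 7 @ $14 = $98
Total COGS = $826 + $98 = $924
Ending inventory: 73 @ $14 + 233 @ $13 + 223 @ $11 + 282 @ $10 = $9,324

Ending inventory = $9,324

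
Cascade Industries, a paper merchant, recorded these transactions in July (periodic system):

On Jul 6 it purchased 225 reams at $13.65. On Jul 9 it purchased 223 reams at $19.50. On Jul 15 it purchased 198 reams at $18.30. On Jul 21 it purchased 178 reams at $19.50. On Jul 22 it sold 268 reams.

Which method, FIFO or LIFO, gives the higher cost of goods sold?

LIFO

FIFO COGS: 225 @ $13.65 + 43 @ $19.50 = $3,909.75
LIFO COGS: 178 @ $19.50 + 90 @ $18.30 = $5,118.00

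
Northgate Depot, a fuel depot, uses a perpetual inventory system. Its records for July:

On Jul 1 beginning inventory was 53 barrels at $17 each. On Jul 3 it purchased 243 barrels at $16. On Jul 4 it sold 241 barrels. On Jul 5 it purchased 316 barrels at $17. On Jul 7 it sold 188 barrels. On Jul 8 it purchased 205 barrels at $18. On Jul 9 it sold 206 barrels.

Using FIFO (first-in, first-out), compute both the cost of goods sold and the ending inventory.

COGS = $10,575; ending inventory = $3,276

Jul 4, 241 sold [FIFO — oldest first]: 53 @ $17 + 188 @ $16 = $3,909
Jul 7, 188 sold [FIFO — oldest first]: 55 @ $16 + 133 @ $17 = $3,141
Jul 9, 206 sold [FIFO — oldest first]: 183 @ $17 + 23 @ $18 = $3,525
Total COGS = $3,909 + $3,141 + $3,525 = $10,575
Ending inventory: 182 @ $18 = $3,276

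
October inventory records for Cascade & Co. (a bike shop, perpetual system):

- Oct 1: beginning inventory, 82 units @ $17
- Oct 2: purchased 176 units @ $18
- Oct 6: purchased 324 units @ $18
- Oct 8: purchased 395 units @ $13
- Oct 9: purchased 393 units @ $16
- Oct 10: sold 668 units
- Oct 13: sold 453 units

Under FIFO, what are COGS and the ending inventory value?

Oct 10, 668 sold [FIFO — oldest first]: 82 @ $17 + 176 @ $18 + 324 @ $18 + 86 @ $13 = $11,512
Oct 13, 453 sold [FIFO — oldest first]: 309 @ $13 + 144 @ $16 = $6,321
Total COGS = $11,512 + $6,321 = $17,833
Ending inventory: 249 @ $16 = $3,984

COGS = $17,833; ending inventory = $3,984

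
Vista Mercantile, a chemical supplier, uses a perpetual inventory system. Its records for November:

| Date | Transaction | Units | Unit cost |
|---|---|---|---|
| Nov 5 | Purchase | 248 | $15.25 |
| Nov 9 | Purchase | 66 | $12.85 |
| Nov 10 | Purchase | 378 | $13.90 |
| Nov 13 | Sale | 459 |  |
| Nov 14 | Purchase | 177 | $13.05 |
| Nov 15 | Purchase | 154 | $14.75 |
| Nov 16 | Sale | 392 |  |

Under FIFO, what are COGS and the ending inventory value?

Nov 13, 459 sold [FIFO — oldest first]: 248 @ $15.25 + 66 @ $12.85 + 145 @ $13.90 = $6,645.60
Nov 16, 392 sold [FIFO — oldest first]: 233 @ $13.90 + 159 @ $13.05 = $5,313.65
Total COGS = $6,645.60 + $5,313.65 = $11,959.25
Ending inventory: 18 @ $13.05 + 154 @ $14.75 = $2,506.40

COGS = $11,959.25; ending inventory = $2,506.40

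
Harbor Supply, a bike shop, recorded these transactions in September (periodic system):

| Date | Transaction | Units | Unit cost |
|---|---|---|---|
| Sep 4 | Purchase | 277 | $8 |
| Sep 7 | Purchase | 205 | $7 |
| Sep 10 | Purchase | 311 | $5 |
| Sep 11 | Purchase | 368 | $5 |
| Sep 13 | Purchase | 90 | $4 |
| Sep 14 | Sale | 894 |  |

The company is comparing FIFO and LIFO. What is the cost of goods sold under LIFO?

COGS = $4,630

FIFO COGS: 277 @ $8 + 205 @ $7 + 311 @ $5 + 101 @ $5 = $5,711
LIFO COGS: 90 @ $4 + 368 @ $5 + 311 @ $5 + 125 @ $7 = $4,630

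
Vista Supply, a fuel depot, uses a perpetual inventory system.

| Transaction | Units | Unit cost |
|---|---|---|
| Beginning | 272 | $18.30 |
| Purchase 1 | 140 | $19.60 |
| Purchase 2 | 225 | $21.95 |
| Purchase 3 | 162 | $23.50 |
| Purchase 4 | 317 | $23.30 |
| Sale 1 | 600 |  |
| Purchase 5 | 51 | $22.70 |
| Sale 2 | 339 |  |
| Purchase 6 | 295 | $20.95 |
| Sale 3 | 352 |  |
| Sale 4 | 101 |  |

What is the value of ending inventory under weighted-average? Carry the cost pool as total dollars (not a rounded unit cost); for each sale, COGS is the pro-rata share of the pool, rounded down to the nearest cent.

After Beginning: 272 on hand, pool $4,977.60 (≈ $18.3000 each)
After Purchase 1: 412 on hand, pool $7,721.60 (≈ $18.7417 each)
After Purchase 2: 637 on hand, pool $12,660.35 (≈ $19.8750 each)
After Purchase 3: 799 on hand, pool $16,467.35 (≈ $20.6099 each)
After Purchase 4: 1116 on hand, pool $23,853.45 (≈ $21.3741 each)
Sale 1, sell 600: 600/1116 × $23,853.45 → $12,824.43
After Purchase 5: 567 on hand, pool $12,186.72 (≈ $21.4933 each)
Sale 2, sell 339: 339/567 × $12,186.72 → $7,286.24
After Purchase 6: 523 on hand, pool $11,080.73 (≈ $21.1869 each)
Sale 3, sell 352: 352/523 × $11,080.73 → $7,457.77
Sale 4, sell 101: 101/171 × $3,622.96 → $2,139.87
Total COGS = $12,824.43 + $7,286.24 + $7,457.77 + $2,139.87 = $29,708.31
Ending inventory (cost pool remaining) = $1,483.09

Ending inventory = $1,483.09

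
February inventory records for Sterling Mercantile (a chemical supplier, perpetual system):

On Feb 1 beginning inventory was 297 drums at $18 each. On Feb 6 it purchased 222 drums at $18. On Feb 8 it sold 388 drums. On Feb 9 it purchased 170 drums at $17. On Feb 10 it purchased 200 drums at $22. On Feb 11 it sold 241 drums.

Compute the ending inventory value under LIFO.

Ending inventory = $4,551

Feb 8, 388 sold [LIFO — newest first]: 222 @ $18 + 166 @ $18 = $6,984
Feb 11, 241 sold [LIFO — newest first]: 200 @ $22 + 41 @ $17 = $5,097
Total COGS = $6,984 + $5,097 = $12,081
Ending inventory: 131 @ $18 + 129 @ $17 = $4,551
Check: goods available $16,632 = COGS $12,081 + ending $4,551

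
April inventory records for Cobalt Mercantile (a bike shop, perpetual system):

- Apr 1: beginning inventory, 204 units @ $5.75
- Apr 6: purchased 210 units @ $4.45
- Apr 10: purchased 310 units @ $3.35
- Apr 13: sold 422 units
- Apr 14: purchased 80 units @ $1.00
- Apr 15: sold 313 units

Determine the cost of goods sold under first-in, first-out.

Apr 13, 422 sold [FIFO — oldest first]: 204 @ $5.75 + 210 @ $4.45 + 8 @ $3.35 = $2,134.30
Apr 15, 313 sold [FIFO — oldest first]: 302 @ $3.35 + 11 @ $1.00 = $1,022.70
Total COGS = $2,134.30 + $1,022.70 = $3,157.00
Ending inventory: 69 @ $1.00 = $69.00

COGS = $3,157.00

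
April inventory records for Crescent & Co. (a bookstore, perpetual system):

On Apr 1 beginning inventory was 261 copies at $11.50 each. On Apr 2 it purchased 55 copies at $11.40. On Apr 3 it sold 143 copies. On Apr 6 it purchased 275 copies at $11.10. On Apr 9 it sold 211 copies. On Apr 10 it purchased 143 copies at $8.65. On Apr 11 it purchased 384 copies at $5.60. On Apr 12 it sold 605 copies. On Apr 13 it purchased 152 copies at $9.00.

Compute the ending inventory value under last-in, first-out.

Ending inventory = $3,196.50

Apr 3, 143 sold [LIFO — newest first]: 55 @ $11.40 + 88 @ $11.50 = $1,639.00
Apr 9, 211 sold [LIFO — newest first]: 211 @ $11.10 = $2,342.10
Apr 12, 605 sold [LIFO — newest first]: 384 @ $5.60 + 143 @ $8.65 + 64 @ $11.10 + 14 @ $11.50 = $4,258.75
Total COGS = $1,639.00 + $2,342.10 + $4,258.75 = $8,239.85
Ending inventory: 159 @ $11.50 + 152 @ $9.00 = $3,196.50
Check: goods available $11,436.35 = COGS $8,239.85 + ending $3,196.50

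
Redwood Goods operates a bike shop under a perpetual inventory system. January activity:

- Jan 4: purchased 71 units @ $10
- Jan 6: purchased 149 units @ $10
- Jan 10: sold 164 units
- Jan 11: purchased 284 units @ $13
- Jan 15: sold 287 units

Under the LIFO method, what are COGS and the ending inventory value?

COGS = $5,362; ending inventory = $530

Jan 10, 164 sold [LIFO — newest first]: 149 @ $10 + 15 @ $10 = $1,640
Jan 15, 287 sold [LIFO — newest first]: 284 @ $13 + 3 @ $10 = $3,722
Total COGS = $1,640 + $3,722 = $5,362
Ending inventory: 53 @ $10 = $530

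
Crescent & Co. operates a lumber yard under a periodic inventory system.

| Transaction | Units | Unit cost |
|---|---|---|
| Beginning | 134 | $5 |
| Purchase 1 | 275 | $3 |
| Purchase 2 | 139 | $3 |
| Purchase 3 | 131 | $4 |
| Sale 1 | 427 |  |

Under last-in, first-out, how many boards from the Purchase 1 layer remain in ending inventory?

118

Sale 1 (427) [LIFO — newest first]: 131 @ $4 + 139 @ $3 + 157 @ $3 = $1,412
Ending inventory: 134 @ $5 + 118 @ $3 = $1,024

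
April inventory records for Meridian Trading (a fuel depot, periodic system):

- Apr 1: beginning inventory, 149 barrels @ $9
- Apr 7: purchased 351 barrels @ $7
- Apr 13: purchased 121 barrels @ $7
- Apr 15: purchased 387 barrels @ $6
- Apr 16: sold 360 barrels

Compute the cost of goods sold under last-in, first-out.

COGS = $2,160

Apr 16, 360 sold [LIFO — newest first]: 360 @ $6 = $2,160
Ending inventory: 149 @ $9 + 351 @ $7 + 121 @ $7 + 27 @ $6 = $4,807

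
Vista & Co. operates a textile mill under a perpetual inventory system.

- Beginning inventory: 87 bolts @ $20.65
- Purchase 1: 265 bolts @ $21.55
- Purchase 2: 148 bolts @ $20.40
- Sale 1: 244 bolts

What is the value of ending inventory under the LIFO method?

Ending inventory = $5,438.50

Sale 1 (244) [LIFO — newest first]: 148 @ $20.40 + 96 @ $21.55 = $5,088.00
Ending inventory: 87 @ $20.65 + 169 @ $21.55 = $5,438.50
Check: goods available $10,526.50 = COGS $5,088.00 + ending $5,438.50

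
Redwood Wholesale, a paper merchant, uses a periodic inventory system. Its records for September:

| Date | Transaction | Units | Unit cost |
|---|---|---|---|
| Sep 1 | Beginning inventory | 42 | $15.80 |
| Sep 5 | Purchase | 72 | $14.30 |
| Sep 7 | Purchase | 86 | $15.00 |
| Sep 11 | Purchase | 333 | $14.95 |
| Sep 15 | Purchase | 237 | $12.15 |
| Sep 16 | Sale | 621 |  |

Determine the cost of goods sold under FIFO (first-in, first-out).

Sep 16, 621 sold [FIFO — oldest first]: 42 @ $15.80 + 72 @ $14.30 + 86 @ $15.00 + 333 @ $14.95 + 88 @ $12.15 = $9,030.75
Ending inventory: 149 @ $12.15 = $1,810.35

COGS = $9,030.75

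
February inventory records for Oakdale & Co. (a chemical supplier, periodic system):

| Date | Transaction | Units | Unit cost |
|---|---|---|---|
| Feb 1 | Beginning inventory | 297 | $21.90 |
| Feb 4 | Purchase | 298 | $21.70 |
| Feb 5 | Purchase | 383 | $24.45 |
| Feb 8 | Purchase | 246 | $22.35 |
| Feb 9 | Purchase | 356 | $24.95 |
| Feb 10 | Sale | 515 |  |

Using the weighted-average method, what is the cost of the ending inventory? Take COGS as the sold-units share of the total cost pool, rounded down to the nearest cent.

Ending inventory = $24,748.14

Feb 10, sell 515: 515/1580 × $36,715.55 → $11,967.41
Ending inventory (cost pool remaining) = $24,748.14
Check: goods available $36,715.55 = COGS $11,967.41 + ending $24,748.14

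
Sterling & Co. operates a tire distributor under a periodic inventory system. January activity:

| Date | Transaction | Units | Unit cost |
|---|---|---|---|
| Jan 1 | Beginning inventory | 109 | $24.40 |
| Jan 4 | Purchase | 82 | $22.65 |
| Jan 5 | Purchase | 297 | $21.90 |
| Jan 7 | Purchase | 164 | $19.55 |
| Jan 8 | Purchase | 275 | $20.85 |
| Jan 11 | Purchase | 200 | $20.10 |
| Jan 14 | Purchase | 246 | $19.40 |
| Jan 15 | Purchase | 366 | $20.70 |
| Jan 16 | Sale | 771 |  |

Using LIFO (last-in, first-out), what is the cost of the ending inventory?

Ending inventory = $20,785.25

Jan 16, 771 sold [LIFO — newest first]: 366 @ $20.70 + 246 @ $19.40 + 159 @ $20.10 = $15,544.50
Ending inventory: 109 @ $24.40 + 82 @ $22.65 + 297 @ $21.90 + 164 @ $19.55 + 275 @ $20.85 + 41 @ $20.10 = $20,785.25
Check: goods available $36,329.75 = COGS $15,544.50 + ending $20,785.25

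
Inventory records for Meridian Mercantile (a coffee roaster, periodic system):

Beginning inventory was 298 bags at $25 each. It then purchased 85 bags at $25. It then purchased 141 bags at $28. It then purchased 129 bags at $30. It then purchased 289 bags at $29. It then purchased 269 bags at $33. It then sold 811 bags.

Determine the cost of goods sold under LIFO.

COGS = $24,600

Sale 1 (811) [LIFO — newest first]: 269 @ $33 + 289 @ $29 + 129 @ $30 + 124 @ $28 = $24,600
Ending inventory: 298 @ $25 + 85 @ $25 + 17 @ $28 = $10,051
Check: goods available $34,651 = COGS $24,600 + ending $10,051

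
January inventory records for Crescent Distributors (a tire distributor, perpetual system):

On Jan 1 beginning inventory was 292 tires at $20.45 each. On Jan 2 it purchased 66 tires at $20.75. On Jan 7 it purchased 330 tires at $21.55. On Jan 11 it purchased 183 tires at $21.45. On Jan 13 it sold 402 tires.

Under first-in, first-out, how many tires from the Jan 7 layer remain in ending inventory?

286

Jan 13, 402 sold [FIFO — oldest first]: 292 @ $20.45 + 66 @ $20.75 + 44 @ $21.55 = $8,289.10
Ending inventory: 286 @ $21.55 + 183 @ $21.45 = $10,088.65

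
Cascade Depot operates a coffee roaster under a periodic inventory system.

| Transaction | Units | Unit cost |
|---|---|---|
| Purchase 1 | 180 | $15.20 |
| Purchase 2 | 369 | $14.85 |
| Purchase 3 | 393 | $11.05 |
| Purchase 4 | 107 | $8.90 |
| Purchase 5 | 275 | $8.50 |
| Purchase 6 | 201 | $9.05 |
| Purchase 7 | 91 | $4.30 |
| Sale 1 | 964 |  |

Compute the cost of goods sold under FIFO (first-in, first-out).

COGS = $12,754.10

Sale 1 (964) [FIFO — oldest first]: 180 @ $15.20 + 369 @ $14.85 + 393 @ $11.05 + 22 @ $8.90 = $12,754.10
Ending inventory: 85 @ $8.90 + 275 @ $8.50 + 201 @ $9.05 + 91 @ $4.30 = $5,304.35
Check: goods available $18,058.45 = COGS $12,754.10 + ending $5,304.35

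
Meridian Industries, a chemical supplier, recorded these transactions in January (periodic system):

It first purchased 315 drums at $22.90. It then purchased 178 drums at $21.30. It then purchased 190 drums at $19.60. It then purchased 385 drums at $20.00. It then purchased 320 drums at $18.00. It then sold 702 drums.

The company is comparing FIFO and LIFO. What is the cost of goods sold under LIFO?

COGS = $13,400.00

FIFO COGS: 315 @ $22.90 + 178 @ $21.30 + 190 @ $19.60 + 19 @ $20.00 = $15,108.90
LIFO COGS: 320 @ $18.00 + 382 @ $20.00 = $13,400.00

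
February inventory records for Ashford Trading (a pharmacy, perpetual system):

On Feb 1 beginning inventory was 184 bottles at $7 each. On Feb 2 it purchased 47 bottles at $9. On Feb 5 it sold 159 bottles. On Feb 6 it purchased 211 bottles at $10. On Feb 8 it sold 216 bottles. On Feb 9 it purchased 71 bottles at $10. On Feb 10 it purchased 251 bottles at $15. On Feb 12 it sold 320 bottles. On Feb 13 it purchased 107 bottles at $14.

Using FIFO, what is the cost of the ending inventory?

Ending inventory = $2,533

Feb 5, 159 sold [FIFO — oldest first]: 159 @ $7 = $1,113
Feb 8, 216 sold [FIFO — oldest first]: 25 @ $7 + 47 @ $9 + 144 @ $10 = $2,038
Feb 12, 320 sold [FIFO — oldest first]: 67 @ $10 + 71 @ $10 + 182 @ $15 = $4,110
Total COGS = $1,113 + $2,038 + $4,110 = $7,261
Ending inventory: 69 @ $15 + 107 @ $14 = $2,533
Check: goods available $9,794 = COGS $7,261 + ending $2,533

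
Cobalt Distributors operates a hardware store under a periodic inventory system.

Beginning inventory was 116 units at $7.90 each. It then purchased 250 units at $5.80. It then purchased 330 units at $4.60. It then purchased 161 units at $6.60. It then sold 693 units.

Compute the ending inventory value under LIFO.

Ending inventory = $1,194.80

Sale 1 (693) [LIFO — newest first]: 161 @ $6.60 + 330 @ $4.60 + 202 @ $5.80 = $3,752.20
Ending inventory: 116 @ $7.90 + 48 @ $5.80 = $1,194.80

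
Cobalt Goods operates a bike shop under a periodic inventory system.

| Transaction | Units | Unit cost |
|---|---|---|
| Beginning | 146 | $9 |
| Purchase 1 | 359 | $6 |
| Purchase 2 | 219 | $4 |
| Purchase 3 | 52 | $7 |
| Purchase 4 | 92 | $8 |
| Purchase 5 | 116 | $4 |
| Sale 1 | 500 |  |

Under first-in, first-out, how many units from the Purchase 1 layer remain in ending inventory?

5

Sale 1 (500) [FIFO — oldest first]: 146 @ $9 + 354 @ $6 = $3,438
Ending inventory: 5 @ $6 + 219 @ $4 + 52 @ $7 + 92 @ $8 + 116 @ $4 = $2,470
Check: goods available $5,908 = COGS $3,438 + ending $2,470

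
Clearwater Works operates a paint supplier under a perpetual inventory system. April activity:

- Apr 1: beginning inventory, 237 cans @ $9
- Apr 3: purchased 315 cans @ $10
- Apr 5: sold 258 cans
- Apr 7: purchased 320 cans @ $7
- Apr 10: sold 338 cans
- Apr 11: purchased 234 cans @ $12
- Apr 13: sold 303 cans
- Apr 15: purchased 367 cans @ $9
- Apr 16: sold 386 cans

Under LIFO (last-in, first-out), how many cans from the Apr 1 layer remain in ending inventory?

Apr 5, 258 sold [LIFO — newest first]: 258 @ $10 = $2,580
Apr 10, 338 sold [LIFO — newest first]: 320 @ $7 + 18 @ $10 = $2,420
Apr 13, 303 sold [LIFO — newest first]: 234 @ $12 + 39 @ $10 + 30 @ $9 = $3,468
Apr 16, 386 sold [LIFO — newest first]: 367 @ $9 + 19 @ $9 = $3,474
Total COGS = $2,580 + $2,420 + $3,468 + $3,474 = $11,942
Ending inventory: 188 @ $9 = $1,692

188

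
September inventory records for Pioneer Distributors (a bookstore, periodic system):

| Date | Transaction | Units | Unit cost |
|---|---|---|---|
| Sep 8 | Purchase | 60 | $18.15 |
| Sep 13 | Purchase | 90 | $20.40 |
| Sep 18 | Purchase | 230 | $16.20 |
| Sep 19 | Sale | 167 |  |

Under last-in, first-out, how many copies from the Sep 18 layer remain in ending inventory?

63

Sep 19, 167 sold [LIFO — newest first]: 167 @ $16.20 = $2,705.40
Ending inventory: 60 @ $18.15 + 90 @ $20.40 + 63 @ $16.20 = $3,945.60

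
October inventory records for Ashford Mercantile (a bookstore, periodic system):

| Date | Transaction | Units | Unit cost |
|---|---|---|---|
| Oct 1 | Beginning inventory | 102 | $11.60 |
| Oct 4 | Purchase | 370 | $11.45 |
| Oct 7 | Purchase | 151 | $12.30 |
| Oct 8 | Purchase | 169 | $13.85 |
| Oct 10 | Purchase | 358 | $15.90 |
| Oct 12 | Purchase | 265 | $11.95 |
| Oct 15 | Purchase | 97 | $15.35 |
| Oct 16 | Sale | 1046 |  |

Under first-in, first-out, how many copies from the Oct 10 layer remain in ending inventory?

104

Oct 16, 1046 sold [FIFO — oldest first]: 102 @ $11.60 + 370 @ $11.45 + 151 @ $12.30 + 169 @ $13.85 + 254 @ $15.90 = $13,656.25
Ending inventory: 104 @ $15.90 + 265 @ $11.95 + 97 @ $15.35 = $6,309.30
Check: goods available $19,965.55 = COGS $13,656.25 + ending $6,309.30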